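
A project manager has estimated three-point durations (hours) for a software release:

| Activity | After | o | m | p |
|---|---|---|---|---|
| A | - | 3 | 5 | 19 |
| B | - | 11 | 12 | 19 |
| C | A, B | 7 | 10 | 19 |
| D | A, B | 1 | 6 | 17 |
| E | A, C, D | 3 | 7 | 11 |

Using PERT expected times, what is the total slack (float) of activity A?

6 hours

te_A = (3 + 4·5 + 19)/6 = 42/6 = 7
te_B = (11 + 4·12 + 19)/6 = 78/6 = 13
te_C = (7 + 4·10 + 19)/6 = 66/6 = 11
te_D = (1 + 4·6 + 17)/6 = 42/6 = 7
te_E = (3 + 4·7 + 11)/6 = 42/6 = 7

Forward pass:
ES_A = 0; EF_A = 7
ES_B = 0; EF_B = 13
ES_C = max(EF_A=7, EF_B=13) = 13; EF_C = 13+11 = 24
ES_D = max(EF_A=7, EF_B=13) = 13; EF_D = 13+7 = 20
ES_E = max(EF_A=7, EF_C=24, EF_D=20) = 24; EF_E = 24+7 = 31
Expected project duration μ = 31 hours. Critical path: B → C → E.

Backward pass:
LF_E = 31; LS_E = 31−7 = 24
LF_D = LS_E = 24; LS_D = 24−7 = 17
LF_C = LS_E = 24; LS_C = 24−11 = 13
LF_B = min(LS_C=13, LS_D=17) = 13; LS_B = 13−13 = 0
LF_A = min(LS_C=13, LS_D=17, LS_E=24) = 13; LS_A = 13−7 = 6
Slack_A = LS_A − ES_A = 6 − 0 = 6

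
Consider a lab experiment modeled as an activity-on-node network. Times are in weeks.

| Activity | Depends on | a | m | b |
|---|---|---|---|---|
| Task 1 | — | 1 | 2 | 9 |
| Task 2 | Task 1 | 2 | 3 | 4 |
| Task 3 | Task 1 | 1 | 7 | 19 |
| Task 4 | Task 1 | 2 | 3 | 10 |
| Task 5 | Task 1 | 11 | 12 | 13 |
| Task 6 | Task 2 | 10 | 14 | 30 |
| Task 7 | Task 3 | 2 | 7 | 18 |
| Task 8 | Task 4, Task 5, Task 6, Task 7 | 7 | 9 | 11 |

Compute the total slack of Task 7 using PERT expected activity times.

te_Task 1 = (1 + 4·2 + 9)/6 = 18/6 = 3
te_Task 2 = (2 + 4·3 + 4)/6 = 18/6 = 3
te_Task 3 = (1 + 4·7 + 19)/6 = 48/6 = 8
te_Task 4 = (2 + 4·3 + 10)/6 = 24/6 = 4
te_Task 5 = (11 + 4·12 + 13)/6 = 72/6 = 12
te_Task 6 = (10 + 4·14 + 30)/6 = 96/6 = 16
te_Task 7 = (2 + 4·7 + 18)/6 = 48/6 = 8
te_Task 8 = (7 + 4·9 + 11)/6 = 54/6 = 9

Forward pass:
ES_Task 1 = 0; EF_Task 1 = 3
ES_Task 2 = 3; EF_Task 2 = 3+3 = 6
ES_Task 3 = 3; EF_Task 3 = 3+8 = 11
ES_Task 4 = 3; EF_Task 4 = 3+4 = 7
ES_Task 5 = 3; EF_Task 5 = 3+12 = 15
ES_Task 6 = 6; EF_Task 6 = 6+16 = 22
ES_Task 7 = 11; EF_Task 7 = 11+8 = 19
ES_Task 8 = max(EF_Task 4=7, EF_Task 5=15, EF_Task 6=22, EF_Task 7=19) = 22; EF_Task 8 = 22+9 = 31
Expected project duration μ = 31 weeks. Critical path: Task 1 → Task 2 → Task 6 → Task 8.

Backward pass:
LF_Task 8 = 31; LS_Task 8 = 31−9 = 22
LF_Task 7 = LS_Task 8 = 22; LS_Task 7 = 22−8 = 14
LF_Task 6 = LS_Task 8 = 22; LS_Task 6 = 22−16 = 6
LF_Task 5 = LS_Task 8 = 22; LS_Task 5 = 22−12 = 10
LF_Task 4 = LS_Task 8 = 22; LS_Task 4 = 22−4 = 18
LF_Task 3 = LS_Task 7 = 14; LS_Task 3 = 14−8 = 6
LF_Task 2 = LS_Task 6 = 6; LS_Task 2 = 6−3 = 3
LF_Task 1 = min(LS_Task 2=3, LS_Task 3=6, LS_Task 4=18, LS_Task 5=10) = 3; LS_Task 1 = 3−3 = 0
Slack_Task 7 = LS_Task 7 − ES_Task 7 = 14 − 11 = 3

3 weeks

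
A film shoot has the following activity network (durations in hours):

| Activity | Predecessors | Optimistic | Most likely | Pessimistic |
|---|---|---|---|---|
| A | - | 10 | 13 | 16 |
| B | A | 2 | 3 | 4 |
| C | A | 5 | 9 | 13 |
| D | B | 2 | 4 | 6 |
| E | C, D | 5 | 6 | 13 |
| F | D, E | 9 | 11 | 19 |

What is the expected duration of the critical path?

41 hours

te_A = (10 + 4·13 + 16)/6 = 78/6 = 13
te_B = (2 + 4·3 + 4)/6 = 18/6 = 3
te_C = (5 + 4·9 + 13)/6 = 54/6 = 9
te_D = (2 + 4·4 + 6)/6 = 24/6 = 4
te_E = (5 + 4·6 + 13)/6 = 42/6 = 7
te_F = (9 + 4·11 + 19)/6 = 72/6 = 12

Forward pass:
ES_A = 0; EF_A = 13
ES_B = 13; EF_B = 13+3 = 16
ES_C = 13; EF_C = 13+9 = 22
ES_D = 16; EF_D = 16+4 = 20
ES_E = max(EF_C=22, EF_D=20) = 22; EF_E = 22+7 = 29
ES_F = max(EF_D=20, EF_E=29) = 29; EF_F = 29+12 = 41
Expected project duration μ = 41 hours. Critical path: A → C → E → F.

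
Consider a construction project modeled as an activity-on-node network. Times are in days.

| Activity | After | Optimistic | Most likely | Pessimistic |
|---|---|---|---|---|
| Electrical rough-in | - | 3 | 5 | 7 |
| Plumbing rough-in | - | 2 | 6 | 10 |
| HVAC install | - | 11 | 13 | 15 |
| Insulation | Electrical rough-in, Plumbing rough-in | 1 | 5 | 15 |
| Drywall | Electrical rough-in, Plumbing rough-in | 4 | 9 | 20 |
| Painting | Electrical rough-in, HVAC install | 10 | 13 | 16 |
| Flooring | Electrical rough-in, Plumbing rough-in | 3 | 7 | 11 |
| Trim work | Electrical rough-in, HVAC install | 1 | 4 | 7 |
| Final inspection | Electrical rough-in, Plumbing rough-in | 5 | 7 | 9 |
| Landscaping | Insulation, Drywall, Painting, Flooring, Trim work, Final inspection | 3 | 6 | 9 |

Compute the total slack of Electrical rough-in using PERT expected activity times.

te_Electrical rough-in = (3 + 4·5 + 7)/6 = 30/6 = 5
te_Plumbing rough-in = (2 + 4·6 + 10)/6 = 36/6 = 6
te_HVAC install = (11 + 4·13 + 15)/6 = 78/6 = 13
te_Insulation = (1 + 4·5 + 15)/6 = 36/6 = 6
te_Drywall = (4 + 4·9 + 20)/6 = 60/6 = 10
te_Painting = (10 + 4·13 + 16)/6 = 78/6 = 13
te_Flooring = (3 + 4·7 + 11)/6 = 42/6 = 7
te_Trim work = (1 + 4·4 + 7)/6 = 24/6 = 4
te_Final inspection = (5 + 4·7 + 9)/6 = 42/6 = 7
te_Landscaping = (3 + 4·6 + 9)/6 = 36/6 = 6

Forward pass:
ES_Electrical rough-in = 0; EF_Electrical rough-in = 5
ES_Plumbing rough-in = 0; EF_Plumbing rough-in = 6
ES_HVAC install = 0; EF_HVAC install = 13
ES_Insulation = max(EF_Electrical rough-in=5, EF_Plumbing rough-in=6) = 6; EF_Insulation = 6+6 = 12
ES_Drywall = max(EF_Electrical rough-in=5, EF_Plumbing rough-in=6) = 6; EF_Drywall = 6+10 = 16
ES_Painting = max(EF_Electrical rough-in=5, EF_HVAC install=13) = 13; EF_Painting = 13+13 = 26
ES_Flooring = max(EF_Electrical rough-in=5, EF_Plumbing rough-in=6) = 6; EF_Flooring = 6+7 = 13
ES_Trim work = max(EF_Electrical rough-in=5, EF_HVAC install=13) = 13; EF_Trim work = 13+4 = 17
ES_Final inspection = max(EF_Electrical rough-in=5, EF_Plumbing rough-in=6) = 6; EF_Final inspection = 6+7 = 13
ES_Landscaping = max(EF_Insulation=12, EF_Drywall=16, EF_Painting=26, EF_Flooring=13, EF_Trim work=17, EF_Final inspection=13) = 26; EF_Landscaping = 26+6 = 32
Expected project duration μ = 32 days. Critical path: HVAC install → Painting → Landscaping.

Backward pass:
LF_Landscaping = 32; LS_Landscaping = 32−6 = 26
LF_Final inspection = LS_Landscaping = 26; LS_Final inspection = 26−7 = 19
LF_Trim work = LS_Landscaping = 26; LS_Trim work = 26−4 = 22
LF_Flooring = LS_Landscaping = 26; LS_Flooring = 26−7 = 19
LF_Painting = LS_Landscaping = 26; LS_Painting = 26−13 = 13
LF_Drywall = LS_Landscaping = 26; LS_Drywall = 26−10 = 16
LF_Insulation = LS_Landscaping = 26; LS_Insulation = 26−6 = 20
LF_HVAC install = min(LS_Painting=13, LS_Trim work=22) = 13; LS_HVAC install = 13−13 = 0
LF_Plumbing rough-in = min(LS_Insulation=20, LS_Drywall=16, LS_Flooring=19, LS_Final inspection=19) = 16; LS_Plumbing rough-in = 16−6 = 10
LF_Electrical rough-in = min(LS_Insulation=20, LS_Drywall=16, LS_Painting=13, LS_Flooring=19, LS_Trim work=22, LS_Final inspection=19) = 13; LS_Electrical rough-in = 13−5 = 8
Slack_Electrical rough-in = LS_Electrical rough-in − ES_Electrical rough-in = 8 − 0 = 8

8 days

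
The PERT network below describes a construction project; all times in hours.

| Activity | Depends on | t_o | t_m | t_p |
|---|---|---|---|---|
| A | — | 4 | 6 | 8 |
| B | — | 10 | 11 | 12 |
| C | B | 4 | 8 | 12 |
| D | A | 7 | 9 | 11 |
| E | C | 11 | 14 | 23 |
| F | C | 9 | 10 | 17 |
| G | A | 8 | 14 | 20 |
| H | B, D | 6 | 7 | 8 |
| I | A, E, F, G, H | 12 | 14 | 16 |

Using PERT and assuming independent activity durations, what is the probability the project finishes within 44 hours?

0.056

te_A = (4 + 4·6 + 8)/6 = 36/6 = 6; σ²_A = ((8−4)/6)² = 0.444
te_B = (10 + 4·11 + 12)/6 = 66/6 = 11; σ²_B = ((12−10)/6)² = 0.111
te_C = (4 + 4·8 + 12)/6 = 48/6 = 8; σ²_C = ((12−4)/6)² = 1.778
te_D = (7 + 4·9 + 11)/6 = 54/6 = 9; σ²_D = ((11−7)/6)² = 0.444
te_E = (11 + 4·14 + 23)/6 = 90/6 = 15; σ²_E = ((23−11)/6)² = 4.000
te_F = (9 + 4·10 + 17)/6 = 66/6 = 11; σ²_F = ((17−9)/6)² = 1.778
te_G = (8 + 4·14 + 20)/6 = 84/6 = 14; σ²_G = ((20−8)/6)² = 4.000
te_H = (6 + 4·7 + 8)/6 = 42/6 = 7; σ²_H = ((8−6)/6)² = 0.111
te_I = (12 + 4·14 + 16)/6 = 84/6 = 14; σ²_I = ((16−12)/6)² = 0.444

Forward pass:
ES_A = 0; EF_A = 6
ES_B = 0; EF_B = 11
ES_C = 11; EF_C = 11+8 = 19
ES_D = 6; EF_D = 6+9 = 15
ES_E = 19; EF_E = 19+15 = 34
ES_F = 19; EF_F = 19+11 = 30
ES_G = 6; EF_G = 6+14 = 20
ES_H = max(EF_B=11, EF_D=15) = 15; EF_H = 15+7 = 22
ES_I = max(EF_A=6, EF_E=34, EF_F=30, EF_G=20, EF_H=22) = 34; EF_I = 34+14 = 48
Expected project duration μ = 48 hours. Critical path: B → C → E → I.

Variance along critical path = 0.111 + 1.778 + 4.000 + 0.444 = 6.333; σ = √6.333 = 2.517 hours.
Z = (44 − 48) / 2.517 = -1.589
P(T ≤ 44) = Φ(-1.589) ≈ 0.056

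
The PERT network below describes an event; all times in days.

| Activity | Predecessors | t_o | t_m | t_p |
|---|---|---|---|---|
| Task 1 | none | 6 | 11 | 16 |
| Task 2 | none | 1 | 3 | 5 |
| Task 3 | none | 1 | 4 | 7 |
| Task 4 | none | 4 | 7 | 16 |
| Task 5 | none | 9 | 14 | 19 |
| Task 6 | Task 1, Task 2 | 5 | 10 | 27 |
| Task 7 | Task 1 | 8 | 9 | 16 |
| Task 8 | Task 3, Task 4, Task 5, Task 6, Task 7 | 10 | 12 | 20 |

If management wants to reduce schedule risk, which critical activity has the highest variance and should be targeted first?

Task 6

te_Task 1 = (6 + 4·11 + 16)/6 = 66/6 = 11; σ²_Task 1 = ((16−6)/6)² = 2.778
te_Task 2 = (1 + 4·3 + 5)/6 = 18/6 = 3; σ²_Task 2 = ((5−1)/6)² = 0.444
te_Task 3 = (1 + 4·4 + 7)/6 = 24/6 = 4; σ²_Task 3 = ((7−1)/6)² = 1.000
te_Task 4 = (4 + 4·7 + 16)/6 = 48/6 = 8; σ²_Task 4 = ((16−4)/6)² = 4.000
te_Task 5 = (9 + 4·14 + 19)/6 = 84/6 = 14; σ²_Task 5 = ((19−9)/6)² = 2.778
te_Task 6 = (5 + 4·10 + 27)/6 = 72/6 = 12; σ²_Task 6 = ((27−5)/6)² = 13.444
te_Task 7 = (8 + 4·9 + 16)/6 = 60/6 = 10; σ²_Task 7 = ((16−8)/6)² = 1.778
te_Task 8 = (10 + 4·12 + 20)/6 = 78/6 = 13; σ²_Task 8 = ((20−10)/6)² = 2.778

Forward pass:
ES_Task 1 = 0; EF_Task 1 = 11
ES_Task 2 = 0; EF_Task 2 = 3
ES_Task 3 = 0; EF_Task 3 = 4
ES_Task 4 = 0; EF_Task 4 = 8
ES_Task 5 = 0; EF_Task 5 = 14
ES_Task 6 = max(EF_Task 1=11, EF_Task 2=3) = 11; EF_Task 6 = 11+12 = 23
ES_Task 7 = 11; EF_Task 7 = 11+10 = 21
ES_Task 8 = max(EF_Task 3=4, EF_Task 4=8, EF_Task 5=14, EF_Task 6=23, EF_Task 7=21) = 23; EF_Task 8 = 23+13 = 36
Expected project duration μ = 36 days. Critical path: Task 1 → Task 6 → Task 8.

Variances on critical path: σ²_Task 1=2.778, σ²_Task 6=13.444, σ²_Task 8=2.778.
Largest is σ²_Task 6 = 13.444.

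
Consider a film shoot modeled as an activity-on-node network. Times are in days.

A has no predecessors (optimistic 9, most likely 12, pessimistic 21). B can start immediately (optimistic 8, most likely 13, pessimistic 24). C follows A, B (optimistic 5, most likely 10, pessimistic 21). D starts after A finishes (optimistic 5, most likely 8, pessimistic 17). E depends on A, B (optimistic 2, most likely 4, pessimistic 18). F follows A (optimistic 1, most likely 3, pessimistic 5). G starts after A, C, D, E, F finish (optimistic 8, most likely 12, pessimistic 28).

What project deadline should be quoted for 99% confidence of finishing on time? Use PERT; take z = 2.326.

te_A = (9 + 4·12 + 21)/6 = 78/6 = 13; σ²_A = ((21−9)/6)² = 4.000
te_B = (8 + 4·13 + 24)/6 = 84/6 = 14; σ²_B = ((24−8)/6)² = 7.111
te_C = (5 + 4·10 + 21)/6 = 66/6 = 11; σ²_C = ((21−5)/6)² = 7.111
te_D = (5 + 4·8 + 17)/6 = 54/6 = 9; σ²_D = ((17−5)/6)² = 4.000
te_E = (2 + 4·4 + 18)/6 = 36/6 = 6; σ²_E = ((18−2)/6)² = 7.111
te_F = (1 + 4·3 + 5)/6 = 18/6 = 3; σ²_F = ((5−1)/6)² = 0.444
te_G = (8 + 4·12 + 28)/6 = 84/6 = 14; σ²_G = ((28−8)/6)² = 11.111

Forward pass:
ES_A = 0; EF_A = 13
ES_B = 0; EF_B = 14
ES_C = max(EF_A=13, EF_B=14) = 14; EF_C = 14+11 = 25
ES_D = 13; EF_D = 13+9 = 22
ES_E = max(EF_A=13, EF_B=14) = 14; EF_E = 14+6 = 20
ES_F = 13; EF_F = 13+3 = 16
ES_G = max(EF_A=13, EF_C=25, EF_D=22, EF_E=20, EF_F=16) = 25; EF_G = 25+14 = 39
Expected project duration μ = 39 days. Critical path: B → C → G.

Variance along critical path = 7.111 + 7.111 + 11.111 = 25.333; σ = 5.033 days.
D = μ + z·σ = 39 + 2.326·5.033 = 50.7 days

50.7 days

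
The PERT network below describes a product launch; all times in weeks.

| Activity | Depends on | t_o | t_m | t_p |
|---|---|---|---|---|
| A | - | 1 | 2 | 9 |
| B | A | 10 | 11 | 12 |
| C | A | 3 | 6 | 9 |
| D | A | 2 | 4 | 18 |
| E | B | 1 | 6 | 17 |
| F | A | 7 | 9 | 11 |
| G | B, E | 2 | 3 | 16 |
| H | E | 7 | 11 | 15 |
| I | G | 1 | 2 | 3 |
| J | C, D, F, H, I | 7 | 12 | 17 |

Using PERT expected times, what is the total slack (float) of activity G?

te_A = (1 + 4·2 + 9)/6 = 18/6 = 3
te_B = (10 + 4·11 + 12)/6 = 66/6 = 11
te_C = (3 + 4·6 + 9)/6 = 36/6 = 6
te_D = (2 + 4·4 + 18)/6 = 36/6 = 6
te_E = (1 + 4·6 + 17)/6 = 42/6 = 7
te_F = (7 + 4·9 + 11)/6 = 54/6 = 9
te_G = (2 + 4·3 + 16)/6 = 30/6 = 5
te_H = (7 + 4·11 + 15)/6 = 66/6 = 11
te_I = (1 + 4·2 + 3)/6 = 12/6 = 2
te_J = (7 + 4·12 + 17)/6 = 72/6 = 12

Forward pass:
ES_A = 0; EF_A = 3
ES_B = 3; EF_B = 3+11 = 14
ES_C = 3; EF_C = 3+6 = 9
ES_D = 3; EF_D = 3+6 = 9
ES_E = 14; EF_E = 14+7 = 21
ES_F = 3; EF_F = 3+9 = 12
ES_G = max(EF_B=14, EF_E=21) = 21; EF_G = 21+5 = 26
ES_H = 21; EF_H = 21+11 = 32
ES_I = 26; EF_I = 26+2 = 28
ES_J = max(EF_C=9, EF_D=9, EF_F=12, EF_H=32, EF_I=28) = 32; EF_J = 32+12 = 44
Expected project duration μ = 44 weeks. Critical path: A → B → E → H → J.

Backward pass:
LF_J = 44; LS_J = 44−12 = 32
LF_I = LS_J = 32; LS_I = 32−2 = 30
LF_H = LS_J = 32; LS_H = 32−11 = 21
LF_G = LS_I = 30; LS_G = 30−5 = 25
LF_F = LS_J = 32; LS_F = 32−9 = 23
LF_E = min(LS_G=25, LS_H=21) = 21; LS_E = 21−7 = 14
LF_D = LS_J = 32; LS_D = 32−6 = 26
LF_C = LS_J = 32; LS_C = 32−6 = 26
LF_B = min(LS_E=14, LS_G=25) = 14; LS_B = 14−11 = 3
LF_A = min(LS_B=3, LS_C=26, LS_D=26, LS_F=23) = 3; LS_A = 3−3 = 0
Slack_G = LS_G − ES_G = 25 − 21 = 4

4 weeks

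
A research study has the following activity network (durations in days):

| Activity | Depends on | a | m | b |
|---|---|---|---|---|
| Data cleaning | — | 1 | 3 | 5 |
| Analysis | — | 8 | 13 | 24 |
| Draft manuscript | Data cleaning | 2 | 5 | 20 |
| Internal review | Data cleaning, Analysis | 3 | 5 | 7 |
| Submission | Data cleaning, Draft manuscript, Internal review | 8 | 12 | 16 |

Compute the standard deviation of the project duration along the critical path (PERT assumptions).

te_Data cleaning = (1 + 4·3 + 5)/6 = 18/6 = 3; σ²_Data cleaning = ((5−1)/6)² = 0.444
te_Analysis = (8 + 4·13 + 24)/6 = 84/6 = 14; σ²_Analysis = ((24−8)/6)² = 7.111
te_Draft manuscript = (2 + 4·5 + 20)/6 = 42/6 = 7; σ²_Draft manuscript = ((20−2)/6)² = 9.000
te_Internal review = (3 + 4·5 + 7)/6 = 30/6 = 5; σ²_Internal review = ((7−3)/6)² = 0.444
te_Submission = (8 + 4·12 + 16)/6 = 72/6 = 12; σ²_Submission = ((16−8)/6)² = 1.778

Forward pass:
ES_Data cleaning = 0; EF_Data cleaning = 3
ES_Analysis = 0; EF_Analysis = 14
ES_Draft manuscript = 3; EF_Draft manuscript = 3+7 = 10
ES_Internal review = max(EF_Data cleaning=3, EF_Analysis=14) = 14; EF_Internal review = 14+5 = 19
ES_Submission = max(EF_Data cleaning=3, EF_Draft manuscript=10, EF_Internal review=19) = 19; EF_Submission = 19+12 = 31
Expected project duration μ = 31 days. Critical path: Analysis → Internal review → Submission.

Variance along critical path = 7.111 + 0.444 + 1.778 = 9.333
σ = √9.333 = 3.055 days

3.06 days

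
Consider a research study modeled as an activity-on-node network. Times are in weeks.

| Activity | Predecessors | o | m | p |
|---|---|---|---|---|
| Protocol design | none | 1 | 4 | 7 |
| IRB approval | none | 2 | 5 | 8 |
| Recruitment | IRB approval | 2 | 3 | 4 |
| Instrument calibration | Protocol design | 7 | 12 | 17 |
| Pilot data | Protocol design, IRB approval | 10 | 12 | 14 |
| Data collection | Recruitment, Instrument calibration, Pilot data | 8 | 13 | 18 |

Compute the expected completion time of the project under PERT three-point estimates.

30 weeks

te_Protocol design = (1 + 4·4 + 7)/6 = 24/6 = 4
te_IRB approval = (2 + 4·5 + 8)/6 = 30/6 = 5
te_Recruitment = (2 + 4·3 + 4)/6 = 18/6 = 3
te_Instrument calibration = (7 + 4·12 + 17)/6 = 72/6 = 12
te_Pilot data = (10 + 4·12 + 14)/6 = 72/6 = 12
te_Data collection = (8 + 4·13 + 18)/6 = 78/6 = 13

Forward pass:
ES_Protocol design = 0; EF_Protocol design = 4
ES_IRB approval = 0; EF_IRB approval = 5
ES_Recruitment = 5; EF_Recruitment = 5+3 = 8
ES_Instrument calibration = 4; EF_Instrument calibration = 4+12 = 16
ES_Pilot data = max(EF_Protocol design=4, EF_IRB approval=5) = 5; EF_Pilot data = 5+12 = 17
ES_Data collection = max(EF_Recruitment=8, EF_Instrument calibration=16, EF_Pilot data=17) = 17; EF_Data collection = 17+13 = 30
Expected project duration μ = 30 weeks. Critical path: IRB approval → Pilot data → Data collection.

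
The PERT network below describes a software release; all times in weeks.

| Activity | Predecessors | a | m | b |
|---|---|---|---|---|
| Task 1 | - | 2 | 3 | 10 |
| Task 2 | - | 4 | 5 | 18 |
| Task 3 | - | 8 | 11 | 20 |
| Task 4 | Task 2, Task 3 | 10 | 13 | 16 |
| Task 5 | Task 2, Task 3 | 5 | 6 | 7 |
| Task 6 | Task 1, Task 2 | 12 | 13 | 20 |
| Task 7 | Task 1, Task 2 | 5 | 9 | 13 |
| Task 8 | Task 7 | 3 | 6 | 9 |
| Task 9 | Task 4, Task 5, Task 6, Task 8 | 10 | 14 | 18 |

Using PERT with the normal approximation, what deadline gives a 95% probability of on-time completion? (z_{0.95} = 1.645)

43.3 weeks

te_Task 1 = (2 + 4·3 + 10)/6 = 24/6 = 4; σ²_Task 1 = ((10−2)/6)² = 1.778
te_Task 2 = (4 + 4·5 + 18)/6 = 42/6 = 7; σ²_Task 2 = ((18−4)/6)² = 5.444
te_Task 3 = (8 + 4·11 + 20)/6 = 72/6 = 12; σ²_Task 3 = ((20−8)/6)² = 4.000
te_Task 4 = (10 + 4·13 + 16)/6 = 78/6 = 13; σ²_Task 4 = ((16−10)/6)² = 1.000
te_Task 5 = (5 + 4·6 + 7)/6 = 36/6 = 6; σ²_Task 5 = ((7−5)/6)² = 0.111
te_Task 6 = (12 + 4·13 + 20)/6 = 84/6 = 14; σ²_Task 6 = ((20−12)/6)² = 1.778
te_Task 7 = (5 + 4·9 + 13)/6 = 54/6 = 9; σ²_Task 7 = ((13−5)/6)² = 1.778
te_Task 8 = (3 + 4·6 + 9)/6 = 36/6 = 6; σ²_Task 8 = ((9−3)/6)² = 1.000
te_Task 9 = (10 + 4·14 + 18)/6 = 84/6 = 14; σ²_Task 9 = ((18−10)/6)² = 1.778

Forward pass:
ES_Task 1 = 0; EF_Task 1 = 4
ES_Task 2 = 0; EF_Task 2 = 7
ES_Task 3 = 0; EF_Task 3 = 12
ES_Task 4 = max(EF_Task 2=7, EF_Task 3=12) = 12; EF_Task 4 = 12+13 = 25
ES_Task 5 = max(EF_Task 2=7, EF_Task 3=12) = 12; EF_Task 5 = 12+6 = 18
ES_Task 6 = max(EF_Task 1=4, EF_Task 2=7) = 7; EF_Task 6 = 7+14 = 21
ES_Task 7 = max(EF_Task 1=4, EF_Task 2=7) = 7; EF_Task 7 = 7+9 = 16
ES_Task 8 = 16; EF_Task 8 = 16+6 = 22
ES_Task 9 = max(EF_Task 4=25, EF_Task 5=18, EF_Task 6=21, EF_Task 8=22) = 25; EF_Task 9 = 25+14 = 39
Expected project duration μ = 39 weeks. Critical path: Task 3 → Task 4 → Task 9.

Variance along critical path = 4.000 + 1.000 + 1.778 = 6.778; σ = 2.603 weeks.
D = μ + z·σ = 39 + 1.645·2.603 = 43.3 weeks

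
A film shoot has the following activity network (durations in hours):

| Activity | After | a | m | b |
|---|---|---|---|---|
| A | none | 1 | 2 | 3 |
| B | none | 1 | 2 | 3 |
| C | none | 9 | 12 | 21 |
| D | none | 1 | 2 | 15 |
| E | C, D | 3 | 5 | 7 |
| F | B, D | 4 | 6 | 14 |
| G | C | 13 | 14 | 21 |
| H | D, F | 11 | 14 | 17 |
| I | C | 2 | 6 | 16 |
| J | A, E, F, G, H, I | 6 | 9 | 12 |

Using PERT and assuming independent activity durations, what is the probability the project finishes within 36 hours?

0.350

te_A = (1 + 4·2 + 3)/6 = 12/6 = 2; σ²_A = ((3−1)/6)² = 0.111
te_B = (1 + 4·2 + 3)/6 = 12/6 = 2; σ²_B = ((3−1)/6)² = 0.111
te_C = (9 + 4·12 + 21)/6 = 78/6 = 13; σ²_C = ((21−9)/6)² = 4.000
te_D = (1 + 4·2 + 15)/6 = 24/6 = 4; σ²_D = ((15−1)/6)² = 5.444
te_E = (3 + 4·5 + 7)/6 = 30/6 = 5; σ²_E = ((7−3)/6)² = 0.444
te_F = (4 + 4·6 + 14)/6 = 42/6 = 7; σ²_F = ((14−4)/6)² = 2.778
te_G = (13 + 4·14 + 21)/6 = 90/6 = 15; σ²_G = ((21−13)/6)² = 1.778
te_H = (11 + 4·14 + 17)/6 = 84/6 = 14; σ²_H = ((17−11)/6)² = 1.000
te_I = (2 + 4·6 + 16)/6 = 42/6 = 7; σ²_I = ((16−2)/6)² = 5.444
te_J = (6 + 4·9 + 12)/6 = 54/6 = 9; σ²_J = ((12−6)/6)² = 1.000

Forward pass:
ES_A = 0; EF_A = 2
ES_B = 0; EF_B = 2
ES_C = 0; EF_C = 13
ES_D = 0; EF_D = 4
ES_E = max(EF_C=13, EF_D=4) = 13; EF_E = 13+5 = 18
ES_F = max(EF_B=2, EF_D=4) = 4; EF_F = 4+7 = 11
ES_G = 13; EF_G = 13+15 = 28
ES_H = max(EF_D=4, EF_F=11) = 11; EF_H = 11+14 = 25
ES_I = 13; EF_I = 13+7 = 20
ES_J = max(EF_A=2, EF_E=18, EF_F=11, EF_G=28, EF_H=25, EF_I=20) = 28; EF_J = 28+9 = 37
Expected project duration μ = 37 hours. Critical path: C → G → J.

Variance along critical path = 4.000 + 1.778 + 1.000 = 6.778; σ = √6.778 = 2.603 hours.
Z = (36 − 37) / 2.603 = -0.384
P(T ≤ 36) = Φ(-0.384) ≈ 0.350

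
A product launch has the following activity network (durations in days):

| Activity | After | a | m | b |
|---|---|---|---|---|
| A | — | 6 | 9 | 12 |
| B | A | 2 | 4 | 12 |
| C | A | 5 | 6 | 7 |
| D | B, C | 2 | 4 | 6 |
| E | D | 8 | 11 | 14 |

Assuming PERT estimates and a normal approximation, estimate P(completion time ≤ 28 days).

0.105

te_A = (6 + 4·9 + 12)/6 = 54/6 = 9; σ²_A = ((12−6)/6)² = 1.000
te_B = (2 + 4·4 + 12)/6 = 30/6 = 5; σ²_B = ((12−2)/6)² = 2.778
te_C = (5 + 4·6 + 7)/6 = 36/6 = 6; σ²_C = ((7−5)/6)² = 0.111
te_D = (2 + 4·4 + 6)/6 = 24/6 = 4; σ²_D = ((6−2)/6)² = 0.444
te_E = (8 + 4·11 + 14)/6 = 66/6 = 11; σ²_E = ((14−8)/6)² = 1.000

Forward pass:
ES_A = 0; EF_A = 9
ES_B = 9; EF_B = 9+5 = 14
ES_C = 9; EF_C = 9+6 = 15
ES_D = max(EF_B=14, EF_C=15) = 15; EF_D = 15+4 = 19
ES_E = 19; EF_E = 19+11 = 30
Expected project duration μ = 30 days. Critical path: A → C → D → E.

Variance along critical path = 1.000 + 0.111 + 0.444 + 1.000 = 2.556; σ = √2.556 = 1.599 days.
Z = (28 − 30) / 1.599 = -1.251
P(T ≤ 28) = Φ(-1.251) ≈ 0.105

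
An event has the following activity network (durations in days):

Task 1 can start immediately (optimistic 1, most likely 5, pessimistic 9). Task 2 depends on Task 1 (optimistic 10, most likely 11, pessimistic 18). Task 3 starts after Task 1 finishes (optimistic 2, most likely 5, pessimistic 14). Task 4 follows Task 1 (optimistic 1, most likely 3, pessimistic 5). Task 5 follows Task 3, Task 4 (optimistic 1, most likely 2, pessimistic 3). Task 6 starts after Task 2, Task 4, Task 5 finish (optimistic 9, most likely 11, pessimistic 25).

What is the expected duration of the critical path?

te_Task 1 = (1 + 4·5 + 9)/6 = 30/6 = 5
te_Task 2 = (10 + 4·11 + 18)/6 = 72/6 = 12
te_Task 3 = (2 + 4·5 + 14)/6 = 36/6 = 6
te_Task 4 = (1 + 4·3 + 5)/6 = 18/6 = 3
te_Task 5 = (1 + 4·2 + 3)/6 = 12/6 = 2
te_Task 6 = (9 + 4·11 + 25)/6 = 78/6 = 13

Forward pass:
ES_Task 1 = 0; EF_Task 1 = 5
ES_Task 2 = 5; EF_Task 2 = 5+12 = 17
ES_Task 3 = 5; EF_Task 3 = 5+6 = 11
ES_Task 4 = 5; EF_Task 4 = 5+3 = 8
ES_Task 5 = max(EF_Task 3=11, EF_Task 4=8) = 11; EF_Task 5 = 11+2 = 13
ES_Task 6 = max(EF_Task 2=17, EF_Task 4=8, EF_Task 5=13) = 17; EF_Task 6 = 17+13 = 30
Expected project duration μ = 30 days. Critical path: Task 1 → Task 2 → Task 6.

30 days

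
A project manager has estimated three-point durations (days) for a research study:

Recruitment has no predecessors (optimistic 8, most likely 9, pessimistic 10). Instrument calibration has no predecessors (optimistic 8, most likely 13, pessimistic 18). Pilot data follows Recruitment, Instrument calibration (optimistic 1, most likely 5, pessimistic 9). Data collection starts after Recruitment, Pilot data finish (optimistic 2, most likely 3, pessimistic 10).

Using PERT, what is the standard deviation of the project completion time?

2.52 days

te_Recruitment = (8 + 4·9 + 10)/6 = 54/6 = 9; σ²_Recruitment = ((10−8)/6)² = 0.111
te_Instrument calibration = (8 + 4·13 + 18)/6 = 78/6 = 13; σ²_Instrument calibration = ((18−8)/6)² = 2.778
te_Pilot data = (1 + 4·5 + 9)/6 = 30/6 = 5; σ²_Pilot data = ((9−1)/6)² = 1.778
te_Data collection = (2 + 4·3 + 10)/6 = 24/6 = 4; σ²_Data collection = ((10−2)/6)² = 1.778

Forward pass:
ES_Recruitment = 0; EF_Recruitment = 9
ES_Instrument calibration = 0; EF_Instrument calibration = 13
ES_Pilot data = max(EF_Recruitment=9, EF_Instrument calibration=13) = 13; EF_Pilot data = 13+5 = 18
ES_Data collection = max(EF_Recruitment=9, EF_Pilot data=18) = 18; EF_Data collection = 18+4 = 22
Expected project duration μ = 22 days. Critical path: Instrument calibration → Pilot data → Data collection.

Variance along critical path = 2.778 + 1.778 + 1.778 = 6.333
σ = √6.333 = 2.517 days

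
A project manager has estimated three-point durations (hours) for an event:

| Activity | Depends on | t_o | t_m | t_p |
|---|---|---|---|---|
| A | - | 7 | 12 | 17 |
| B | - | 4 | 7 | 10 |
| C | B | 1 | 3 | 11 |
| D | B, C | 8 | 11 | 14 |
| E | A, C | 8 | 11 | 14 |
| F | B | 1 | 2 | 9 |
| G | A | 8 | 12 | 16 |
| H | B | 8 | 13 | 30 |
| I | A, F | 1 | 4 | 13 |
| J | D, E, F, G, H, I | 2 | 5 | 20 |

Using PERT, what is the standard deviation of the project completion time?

te_A = (7 + 4·12 + 17)/6 = 72/6 = 12; σ²_A = ((17−7)/6)² = 2.778
te_B = (4 + 4·7 + 10)/6 = 42/6 = 7; σ²_B = ((10−4)/6)² = 1.000
te_C = (1 + 4·3 + 11)/6 = 24/6 = 4; σ²_C = ((11−1)/6)² = 2.778
te_D = (8 + 4·11 + 14)/6 = 66/6 = 11; σ²_D = ((14−8)/6)² = 1.000
te_E = (8 + 4·11 + 14)/6 = 66/6 = 11; σ²_E = ((14−8)/6)² = 1.000
te_F = (1 + 4·2 + 9)/6 = 18/6 = 3; σ²_F = ((9−1)/6)² = 1.778
te_G = (8 + 4·12 + 16)/6 = 72/6 = 12; σ²_G = ((16−8)/6)² = 1.778
te_H = (8 + 4·13 + 30)/6 = 90/6 = 15; σ²_H = ((30−8)/6)² = 13.444
te_I = (1 + 4·4 + 13)/6 = 30/6 = 5; σ²_I = ((13−1)/6)² = 4.000
te_J = (2 + 4·5 + 20)/6 = 42/6 = 7; σ²_J = ((20−2)/6)² = 9.000

Forward pass:
ES_A = 0; EF_A = 12
ES_B = 0; EF_B = 7
ES_C = 7; EF_C = 7+4 = 11
ES_D = max(EF_B=7, EF_C=11) = 11; EF_D = 11+11 = 22
ES_E = max(EF_A=12, EF_C=11) = 12; EF_E = 12+11 = 23
ES_F = 7; EF_F = 7+3 = 10
ES_G = 12; EF_G = 12+12 = 24
ES_H = 7; EF_H = 7+15 = 22
ES_I = max(EF_A=12, EF_F=10) = 12; EF_I = 12+5 = 17
ES_J = max(EF_D=22, EF_E=23, EF_F=10, EF_G=24, EF_H=22, EF_I=17) = 24; EF_J = 24+7 = 31
Expected project duration μ = 31 hours. Critical path: A → G → J.

Variance along critical path = 2.778 + 1.778 + 9.000 = 13.556
σ = √13.556 = 3.682 hours

3.68 hours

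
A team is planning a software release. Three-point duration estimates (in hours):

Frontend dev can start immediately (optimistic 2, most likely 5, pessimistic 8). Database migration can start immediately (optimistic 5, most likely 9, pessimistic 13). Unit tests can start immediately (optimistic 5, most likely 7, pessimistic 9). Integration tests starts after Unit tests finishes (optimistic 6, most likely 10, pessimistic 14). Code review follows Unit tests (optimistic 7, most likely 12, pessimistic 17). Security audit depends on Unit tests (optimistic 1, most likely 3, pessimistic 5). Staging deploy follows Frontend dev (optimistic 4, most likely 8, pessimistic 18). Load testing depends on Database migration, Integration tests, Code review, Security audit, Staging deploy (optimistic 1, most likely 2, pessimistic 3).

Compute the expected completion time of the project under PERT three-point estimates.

21 hours

te_Frontend dev = (2 + 4·5 + 8)/6 = 30/6 = 5
te_Database migration = (5 + 4·9 + 13)/6 = 54/6 = 9
te_Unit tests = (5 + 4·7 + 9)/6 = 42/6 = 7
te_Integration tests = (6 + 4·10 + 14)/6 = 60/6 = 10
te_Code review = (7 + 4·12 + 17)/6 = 72/6 = 12
te_Security audit = (1 + 4·3 + 5)/6 = 18/6 = 3
te_Staging deploy = (4 + 4·8 + 18)/6 = 54/6 = 9
te_Load testing = (1 + 4·2 + 3)/6 = 12/6 = 2

Forward pass:
ES_Frontend dev = 0; EF_Frontend dev = 5
ES_Database migration = 0; EF_Database migration = 9
ES_Unit tests = 0; EF_Unit tests = 7
ES_Integration tests = 7; EF_Integration tests = 7+10 = 17
ES_Code review = 7; EF_Code review = 7+12 = 19
ES_Security audit = 7; EF_Security audit = 7+3 = 10
ES_Staging deploy = 5; EF_Staging deploy = 5+9 = 14
ES_Load testing = max(EF_Database migration=9, EF_Integration tests=17, EF_Code review=19, EF_Security audit=10, EF_Staging deploy=14) = 19; EF_Load testing = 19+2 = 21
Expected project duration μ = 21 hours. Critical path: Unit tests → Code review → Load testing.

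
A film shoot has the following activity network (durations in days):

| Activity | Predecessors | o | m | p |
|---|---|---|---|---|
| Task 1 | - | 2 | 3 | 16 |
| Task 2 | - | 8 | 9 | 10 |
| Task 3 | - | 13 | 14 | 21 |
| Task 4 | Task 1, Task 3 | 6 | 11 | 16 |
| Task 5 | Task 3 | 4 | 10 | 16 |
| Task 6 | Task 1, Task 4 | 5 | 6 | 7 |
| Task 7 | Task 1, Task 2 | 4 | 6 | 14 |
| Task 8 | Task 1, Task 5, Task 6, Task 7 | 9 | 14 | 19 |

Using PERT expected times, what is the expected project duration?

te_Task 1 = (2 + 4·3 + 16)/6 = 30/6 = 5
te_Task 2 = (8 + 4·9 + 10)/6 = 54/6 = 9
te_Task 3 = (13 + 4·14 + 21)/6 = 90/6 = 15
te_Task 4 = (6 + 4·11 + 16)/6 = 66/6 = 11
te_Task 5 = (4 + 4·10 + 16)/6 = 60/6 = 10
te_Task 6 = (5 + 4·6 + 7)/6 = 36/6 = 6
te_Task 7 = (4 + 4·6 + 14)/6 = 42/6 = 7
te_Task 8 = (9 + 4·14 + 19)/6 = 84/6 = 14

Forward pass:
ES_Task 1 = 0; EF_Task 1 = 5
ES_Task 2 = 0; EF_Task 2 = 9
ES_Task 3 = 0; EF_Task 3 = 15
ES_Task 4 = max(EF_Task 1=5, EF_Task 3=15) = 15; EF_Task 4 = 15+11 = 26
ES_Task 5 = 15; EF_Task 5 = 15+10 = 25
ES_Task 6 = max(EF_Task 1=5, EF_Task 4=26) = 26; EF_Task 6 = 26+6 = 32
ES_Task 7 = max(EF_Task 1=5, EF_Task 2=9) = 9; EF_Task 7 = 9+7 = 16
ES_Task 8 = max(EF_Task 1=5, EF_Task 5=25, EF_Task 6=32, EF_Task 7=16) = 32; EF_Task 8 = 32+14 = 46
Expected project duration μ = 46 days. Critical path: Task 3 → Task 4 → Task 6 → Task 8.

46 days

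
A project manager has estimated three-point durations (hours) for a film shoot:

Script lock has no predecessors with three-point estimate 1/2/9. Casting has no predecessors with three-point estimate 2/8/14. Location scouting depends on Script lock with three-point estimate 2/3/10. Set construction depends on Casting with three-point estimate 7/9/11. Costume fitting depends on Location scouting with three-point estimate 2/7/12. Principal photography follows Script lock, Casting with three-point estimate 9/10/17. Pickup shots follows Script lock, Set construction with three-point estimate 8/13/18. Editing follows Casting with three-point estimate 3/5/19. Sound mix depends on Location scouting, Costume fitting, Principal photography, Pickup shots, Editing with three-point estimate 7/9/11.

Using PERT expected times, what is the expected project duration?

te_Script lock = (1 + 4·2 + 9)/6 = 18/6 = 3
te_Casting = (2 + 4·8 + 14)/6 = 48/6 = 8
te_Location scouting = (2 + 4·3 + 10)/6 = 24/6 = 4
te_Set construction = (7 + 4·9 + 11)/6 = 54/6 = 9
te_Costume fitting = (2 + 4·7 + 12)/6 = 42/6 = 7
te_Principal photography = (9 + 4·10 + 17)/6 = 66/6 = 11
te_Pickup shots = (8 + 4·13 + 18)/6 = 78/6 = 13
te_Editing = (3 + 4·5 + 19)/6 = 42/6 = 7
te_Sound mix = (7 + 4·9 + 11)/6 = 54/6 = 9

Forward pass:
ES_Script lock = 0; EF_Script lock = 3
ES_Casting = 0; EF_Casting = 8
ES_Location scouting = 3; EF_Location scouting = 3+4 = 7
ES_Set construction = 8; EF_Set construction = 8+9 = 17
ES_Costume fitting = 7; EF_Costume fitting = 7+7 = 14
ES_Principal photography = max(EF_Script lock=3, EF_Casting=8) = 8; EF_Principal photography = 8+11 = 19
ES_Pickup shots = max(EF_Script lock=3, EF_Set construction=17) = 17; EF_Pickup shots = 17+13 = 30
ES_Editing = 8; EF_Editing = 8+7 = 15
ES_Sound mix = max(EF_Location scouting=7, EF_Costume fitting=14, EF_Principal photography=19, EF_Pickup shots=30, EF_Editing=15) = 30; EF_Sound mix = 30+9 = 39
Expected project duration μ = 39 hours. Critical path: Casting → Set construction → Pickup shots → Sound mix.

39 hours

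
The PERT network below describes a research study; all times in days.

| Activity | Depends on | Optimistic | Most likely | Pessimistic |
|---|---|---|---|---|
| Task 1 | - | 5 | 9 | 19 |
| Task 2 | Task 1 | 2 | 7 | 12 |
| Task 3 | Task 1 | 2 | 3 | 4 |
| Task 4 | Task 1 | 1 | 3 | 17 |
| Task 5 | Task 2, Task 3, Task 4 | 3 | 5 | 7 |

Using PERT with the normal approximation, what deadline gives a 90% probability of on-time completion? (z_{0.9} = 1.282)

te_Task 1 = (5 + 4·9 + 19)/6 = 60/6 = 10; σ²_Task 1 = ((19−5)/6)² = 5.444
te_Task 2 = (2 + 4·7 + 12)/6 = 42/6 = 7; σ²_Task 2 = ((12−2)/6)² = 2.778
te_Task 3 = (2 + 4·3 + 4)/6 = 18/6 = 3; σ²_Task 3 = ((4−2)/6)² = 0.111
te_Task 4 = (1 + 4·3 + 17)/6 = 30/6 = 5; σ²_Task 4 = ((17−1)/6)² = 7.111
te_Task 5 = (3 + 4·5 + 7)/6 = 30/6 = 5; σ²_Task 5 = ((7−3)/6)² = 0.444

Forward pass:
ES_Task 1 = 0; EF_Task 1 = 10
ES_Task 2 = 10; EF_Task 2 = 10+7 = 17
ES_Task 3 = 10; EF_Task 3 = 10+3 = 13
ES_Task 4 = 10; EF_Task 4 = 10+5 = 15
ES_Task 5 = max(EF_Task 2=17, EF_Task 3=13, EF_Task 4=15) = 17; EF_Task 5 = 17+5 = 22
Expected project duration μ = 22 days. Critical path: Task 1 → Task 2 → Task 5.

Variance along critical path = 5.444 + 2.778 + 0.444 = 8.667; σ = 2.944 days.
D = μ + z·σ = 22 + 1.282·2.944 = 25.8 days

25.8 days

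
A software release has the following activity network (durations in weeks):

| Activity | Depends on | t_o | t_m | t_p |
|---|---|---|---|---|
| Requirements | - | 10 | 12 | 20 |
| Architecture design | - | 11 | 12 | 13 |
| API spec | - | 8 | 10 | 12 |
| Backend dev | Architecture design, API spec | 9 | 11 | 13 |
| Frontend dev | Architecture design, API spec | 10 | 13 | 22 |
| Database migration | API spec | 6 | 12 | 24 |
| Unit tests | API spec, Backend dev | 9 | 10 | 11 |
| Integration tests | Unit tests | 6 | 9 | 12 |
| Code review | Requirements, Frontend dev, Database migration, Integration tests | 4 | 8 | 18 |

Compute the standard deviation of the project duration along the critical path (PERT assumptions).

2.67 weeks

te_Requirements = (10 + 4·12 + 20)/6 = 78/6 = 13; σ²_Requirements = ((20−10)/6)² = 2.778
te_Architecture design = (11 + 4·12 + 13)/6 = 72/6 = 12; σ²_Architecture design = ((13−11)/6)² = 0.111
te_API spec = (8 + 4·10 + 12)/6 = 60/6 = 10; σ²_API spec = ((12−8)/6)² = 0.444
te_Backend dev = (9 + 4·11 + 13)/6 = 66/6 = 11; σ²_Backend dev = ((13−9)/6)² = 0.444
te_Frontend dev = (10 + 4·13 + 22)/6 = 84/6 = 14; σ²_Frontend dev = ((22−10)/6)² = 4.000
te_Database migration = (6 + 4·12 + 24)/6 = 78/6 = 13; σ²_Database migration = ((24−6)/6)² = 9.000
te_Unit tests = (9 + 4·10 + 11)/6 = 60/6 = 10; σ²_Unit tests = ((11−9)/6)² = 0.111
te_Integration tests = (6 + 4·9 + 12)/6 = 54/6 = 9; σ²_Integration tests = ((12−6)/6)² = 1.000
te_Code review = (4 + 4·8 + 18)/6 = 54/6 = 9; σ²_Code review = ((18−4)/6)² = 5.444

Forward pass:
ES_Requirements = 0; EF_Requirements = 13
ES_Architecture design = 0; EF_Architecture design = 12
ES_API spec = 0; EF_API spec = 10
ES_Backend dev = max(EF_Architecture design=12, EF_API spec=10) = 12; EF_Backend dev = 12+11 = 23
ES_Frontend dev = max(EF_Architecture design=12, EF_API spec=10) = 12; EF_Frontend dev = 12+14 = 26
ES_Database migration = 10; EF_Database migration = 10+13 = 23
ES_Unit tests = max(EF_API spec=10, EF_Backend dev=23) = 23; EF_Unit tests = 23+10 = 33
ES_Integration tests = 33; EF_Integration tests = 33+9 = 42
ES_Code review = max(EF_Requirements=13, EF_Frontend dev=26, EF_Database migration=23, EF_Integration tests=42) = 42; EF_Code review = 42+9 = 51
Expected project duration μ = 51 weeks. Critical path: Architecture design → Backend dev → Unit tests → Integration tests → Code review.

Variance along critical path = 0.111 + 0.444 + 0.111 + 1.000 + 5.444 = 7.111
σ = √7.111 = 2.667 weeks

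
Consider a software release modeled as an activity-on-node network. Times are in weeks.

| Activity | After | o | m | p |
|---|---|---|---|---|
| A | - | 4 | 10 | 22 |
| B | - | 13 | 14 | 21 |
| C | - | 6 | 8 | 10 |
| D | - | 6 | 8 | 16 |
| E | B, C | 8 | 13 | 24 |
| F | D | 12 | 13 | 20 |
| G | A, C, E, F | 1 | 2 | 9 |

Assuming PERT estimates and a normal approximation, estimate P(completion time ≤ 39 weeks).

te_A = (4 + 4·10 + 22)/6 = 66/6 = 11; σ²_A = ((22−4)/6)² = 9.000
te_B = (13 + 4·14 + 21)/6 = 90/6 = 15; σ²_B = ((21−13)/6)² = 1.778
te_C = (6 + 4·8 + 10)/6 = 48/6 = 8; σ²_C = ((10−6)/6)² = 0.444
te_D = (6 + 4·8 + 16)/6 = 54/6 = 9; σ²_D = ((16−6)/6)² = 2.778
te_E = (8 + 4·13 + 24)/6 = 84/6 = 14; σ²_E = ((24−8)/6)² = 7.111
te_F = (12 + 4·13 + 20)/6 = 84/6 = 14; σ²_F = ((20−12)/6)² = 1.778
te_G = (1 + 4·2 + 9)/6 = 18/6 = 3; σ²_G = ((9−1)/6)² = 1.778

Forward pass:
ES_A = 0; EF_A = 11
ES_B = 0; EF_B = 15
ES_C = 0; EF_C = 8
ES_D = 0; EF_D = 9
ES_E = max(EF_B=15, EF_C=8) = 15; EF_E = 15+14 = 29
ES_F = 9; EF_F = 9+14 = 23
ES_G = max(EF_A=11, EF_C=8, EF_E=29, EF_F=23) = 29; EF_G = 29+3 = 32
Expected project duration μ = 32 weeks. Critical path: B → E → G.

Variance along critical path = 1.778 + 7.111 + 1.778 = 10.667; σ = √10.667 = 3.266 weeks.
Z = (39 − 32) / 3.266 = 2.143
P(T ≤ 39) = Φ(2.143) ≈ 0.984

0.984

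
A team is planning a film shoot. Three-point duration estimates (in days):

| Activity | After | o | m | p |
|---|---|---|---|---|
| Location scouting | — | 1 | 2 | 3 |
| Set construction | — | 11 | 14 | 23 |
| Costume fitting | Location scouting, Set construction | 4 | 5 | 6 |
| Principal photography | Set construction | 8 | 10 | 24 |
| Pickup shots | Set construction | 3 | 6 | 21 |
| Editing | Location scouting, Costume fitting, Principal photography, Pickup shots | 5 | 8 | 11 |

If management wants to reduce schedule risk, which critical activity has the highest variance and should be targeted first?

Principal photography

te_Location scouting = (1 + 4·2 + 3)/6 = 12/6 = 2; σ²_Location scouting = ((3−1)/6)² = 0.111
te_Set construction = (11 + 4·14 + 23)/6 = 90/6 = 15; σ²_Set construction = ((23−11)/6)² = 4.000
te_Costume fitting = (4 + 4·5 + 6)/6 = 30/6 = 5; σ²_Costume fitting = ((6−4)/6)² = 0.111
te_Principal photography = (8 + 4·10 + 24)/6 = 72/6 = 12; σ²_Principal photography = ((24−8)/6)² = 7.111
te_Pickup shots = (3 + 4·6 + 21)/6 = 48/6 = 8; σ²_Pickup shots = ((21−3)/6)² = 9.000
te_Editing = (5 + 4·8 + 11)/6 = 48/6 = 8; σ²_Editing = ((11−5)/6)² = 1.000

Forward pass:
ES_Location scouting = 0; EF_Location scouting = 2
ES_Set construction = 0; EF_Set construction = 15
ES_Costume fitting = max(EF_Location scouting=2, EF_Set construction=15) = 15; EF_Costume fitting = 15+5 = 20
ES_Principal photography = 15; EF_Principal photography = 15+12 = 27
ES_Pickup shots = 15; EF_Pickup shots = 15+8 = 23
ES_Editing = max(EF_Location scouting=2, EF_Costume fitting=20, EF_Principal photography=27, EF_Pickup shots=23) = 27; EF_Editing = 27+8 = 35
Expected project duration μ = 35 days. Critical path: Set construction → Principal photography → Editing.

Variances on critical path: σ²_Set construction=4.000, σ²_Principal photography=7.111, σ²_Editing=1.000.
Largest is σ²_Principal photography = 7.111.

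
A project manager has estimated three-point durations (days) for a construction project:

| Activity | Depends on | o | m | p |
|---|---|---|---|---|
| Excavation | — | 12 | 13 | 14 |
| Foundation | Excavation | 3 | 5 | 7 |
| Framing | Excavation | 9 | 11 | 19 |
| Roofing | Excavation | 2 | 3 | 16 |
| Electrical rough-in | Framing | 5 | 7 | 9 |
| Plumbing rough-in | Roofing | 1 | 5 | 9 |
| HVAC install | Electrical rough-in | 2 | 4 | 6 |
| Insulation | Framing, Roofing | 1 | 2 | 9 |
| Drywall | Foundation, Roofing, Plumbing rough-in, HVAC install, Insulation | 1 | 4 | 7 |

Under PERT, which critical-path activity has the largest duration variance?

te_Excavation = (12 + 4·13 + 14)/6 = 78/6 = 13; σ²_Excavation = ((14−12)/6)² = 0.111
te_Foundation = (3 + 4·5 + 7)/6 = 30/6 = 5; σ²_Foundation = ((7−3)/6)² = 0.444
te_Framing = (9 + 4·11 + 19)/6 = 72/6 = 12; σ²_Framing = ((19−9)/6)² = 2.778
te_Roofing = (2 + 4·3 + 16)/6 = 30/6 = 5; σ²_Roofing = ((16−2)/6)² = 5.444
te_Electrical rough-in = (5 + 4·7 + 9)/6 = 42/6 = 7; σ²_Electrical rough-in = ((9−5)/6)² = 0.444
te_Plumbing rough-in = (1 + 4·5 + 9)/6 = 30/6 = 5; σ²_Plumbing rough-in = ((9−1)/6)² = 1.778
te_HVAC install = (2 + 4·4 + 6)/6 = 24/6 = 4; σ²_HVAC install = ((6−2)/6)² = 0.444
te_Insulation = (1 + 4·2 + 9)/6 = 18/6 = 3; σ²_Insulation = ((9−1)/6)² = 1.778
te_Drywall = (1 + 4·4 + 7)/6 = 24/6 = 4; σ²_Drywall = ((7−1)/6)² = 1.000

Forward pass:
ES_Excavation = 0; EF_Excavation = 13
ES_Foundation = 13; EF_Foundation = 13+5 = 18
ES_Framing = 13; EF_Framing = 13+12 = 25
ES_Roofing = 13; EF_Roofing = 13+5 = 18
ES_Electrical rough-in = 25; EF_Electrical rough-in = 25+7 = 32
ES_Plumbing rough-in = 18; EF_Plumbing rough-in = 18+5 = 23
ES_HVAC install = 32; EF_HVAC install = 32+4 = 36
ES_Insulation = max(EF_Framing=25, EF_Roofing=18) = 25; EF_Insulation = 25+3 = 28
ES_Drywall = max(EF_Foundation=18, EF_Roofing=18, EF_Plumbing rough-in=23, EF_HVAC install=36, EF_Insulation=28) = 36; EF_Drywall = 36+4 = 40
Expected project duration μ = 40 days. Critical path: Excavation → Framing → Electrical rough-in → HVAC install → Drywall.

Variances on critical path: σ²_Excavation=0.111, σ²_Framing=2.778, σ²_Electrical rough-in=0.444, σ²_HVAC install=0.444, σ²_Drywall=1.000.
Largest is σ²_Framing = 2.778.

Framing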